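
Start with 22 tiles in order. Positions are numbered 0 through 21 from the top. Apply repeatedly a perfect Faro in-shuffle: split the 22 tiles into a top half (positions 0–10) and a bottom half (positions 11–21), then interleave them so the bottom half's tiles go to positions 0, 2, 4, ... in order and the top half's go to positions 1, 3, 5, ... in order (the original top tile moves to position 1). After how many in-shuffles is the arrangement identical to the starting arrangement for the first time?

The in-shuffle permutes the 22 positions with cycle lengths [11, 11].
Every tile is home exactly when every cycle has completed a whole number of laps, i.e. after lcm(11) = 11 in-shuffles.

11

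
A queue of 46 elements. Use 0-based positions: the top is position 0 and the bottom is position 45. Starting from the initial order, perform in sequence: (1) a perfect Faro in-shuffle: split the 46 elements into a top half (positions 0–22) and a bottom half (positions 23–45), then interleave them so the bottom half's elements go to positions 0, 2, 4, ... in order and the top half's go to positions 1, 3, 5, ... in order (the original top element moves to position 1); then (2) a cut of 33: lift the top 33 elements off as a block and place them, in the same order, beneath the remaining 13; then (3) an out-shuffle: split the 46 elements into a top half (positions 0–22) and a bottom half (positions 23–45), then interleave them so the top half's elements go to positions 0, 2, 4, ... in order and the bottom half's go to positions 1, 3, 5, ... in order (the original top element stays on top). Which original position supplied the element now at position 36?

Undo the operations in reverse order, starting from position 36:
  undo op 3 (out-shuffle, from top half): 36 ← 18
  undo op 2 (cut 33): 18 ← 5
  undo op 1 (in-shuffle, from top half): 5 ← 2
So the element at position 36 came from original position 2.

2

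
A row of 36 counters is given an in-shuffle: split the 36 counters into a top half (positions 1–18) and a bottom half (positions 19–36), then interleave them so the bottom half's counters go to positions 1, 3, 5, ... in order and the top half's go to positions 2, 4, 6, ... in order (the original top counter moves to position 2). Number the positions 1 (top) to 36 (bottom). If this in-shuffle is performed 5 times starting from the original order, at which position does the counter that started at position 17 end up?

26

Track the counter's position through each in-shuffle:
17 → 34 → 31 → 25 → 13 → 26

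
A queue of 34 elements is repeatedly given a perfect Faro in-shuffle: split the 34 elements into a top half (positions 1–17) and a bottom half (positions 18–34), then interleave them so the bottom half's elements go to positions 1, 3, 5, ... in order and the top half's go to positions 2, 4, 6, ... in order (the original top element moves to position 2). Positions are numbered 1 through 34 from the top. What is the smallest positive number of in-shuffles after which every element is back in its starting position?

12

The in-shuffle permutes the 34 positions with cycle lengths [3, 3, 4, 12, 12].
Every element is home exactly when every cycle has completed a whole number of laps, i.e. after lcm(3, 4, 12) = 12 in-shuffles.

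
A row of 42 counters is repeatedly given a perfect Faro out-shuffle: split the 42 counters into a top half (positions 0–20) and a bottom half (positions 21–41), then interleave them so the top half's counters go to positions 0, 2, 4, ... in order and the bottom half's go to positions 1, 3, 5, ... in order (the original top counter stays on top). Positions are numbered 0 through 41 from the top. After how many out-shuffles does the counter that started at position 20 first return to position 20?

20

Follow position 20 under repeated out-shuffles:
20 → 40 → 39 → 37 → 33 → 25 → 9 → 18 → 36 → 31 → 21 → 1 → 2 → 4 → 8 → 16 → 32 → 23 → 5 → 10 → 20
It first returns after 20 out-shuffles.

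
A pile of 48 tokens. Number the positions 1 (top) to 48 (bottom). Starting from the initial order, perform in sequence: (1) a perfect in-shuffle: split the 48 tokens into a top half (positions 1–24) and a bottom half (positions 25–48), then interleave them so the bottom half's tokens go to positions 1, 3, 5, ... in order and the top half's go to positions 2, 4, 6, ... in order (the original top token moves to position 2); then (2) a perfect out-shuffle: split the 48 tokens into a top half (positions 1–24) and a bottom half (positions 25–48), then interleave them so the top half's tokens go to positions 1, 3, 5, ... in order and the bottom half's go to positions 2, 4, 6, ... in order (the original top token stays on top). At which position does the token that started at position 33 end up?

33

Track the token from position 33 forward through each operation:
  after op 1 (in-shuffle): 33 → 17
  after op 2 (out-shuffle): 17 → 33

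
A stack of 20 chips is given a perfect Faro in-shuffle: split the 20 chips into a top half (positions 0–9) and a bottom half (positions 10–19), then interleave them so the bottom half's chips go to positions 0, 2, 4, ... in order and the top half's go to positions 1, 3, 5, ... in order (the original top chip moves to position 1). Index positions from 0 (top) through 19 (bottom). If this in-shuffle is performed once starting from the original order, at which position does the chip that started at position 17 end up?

Track the chip's position through each in-shuffle:
17 → 14

14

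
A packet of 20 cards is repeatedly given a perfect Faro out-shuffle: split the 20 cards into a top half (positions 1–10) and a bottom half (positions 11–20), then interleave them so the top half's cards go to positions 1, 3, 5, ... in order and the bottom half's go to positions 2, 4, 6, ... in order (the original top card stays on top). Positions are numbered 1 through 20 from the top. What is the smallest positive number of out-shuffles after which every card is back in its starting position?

18

The out-shuffle permutes the 20 positions with cycle lengths [1, 1, 18].
Every card is home exactly when every cycle has completed a whole number of laps, i.e. after lcm(1, 18) = 18 out-shuffles.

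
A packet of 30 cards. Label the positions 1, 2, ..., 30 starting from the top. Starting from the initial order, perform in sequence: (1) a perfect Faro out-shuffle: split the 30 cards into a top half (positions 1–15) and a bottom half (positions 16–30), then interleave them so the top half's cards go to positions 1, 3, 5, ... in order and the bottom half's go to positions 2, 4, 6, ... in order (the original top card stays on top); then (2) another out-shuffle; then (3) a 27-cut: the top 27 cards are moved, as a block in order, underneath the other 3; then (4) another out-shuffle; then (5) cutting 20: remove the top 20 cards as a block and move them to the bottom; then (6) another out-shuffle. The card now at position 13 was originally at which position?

Undo the operations in reverse order, starting from position 13:
  undo op 6 (out-shuffle, from top half): 13 ← 7
  undo op 5 (cut 20): 7 ← 27
  undo op 4 (out-shuffle, from top half): 27 ← 14
  undo op 3 (cut 27): 14 ← 11
  undo op 2 (out-shuffle, from top half): 11 ← 6
  undo op 1 (out-shuffle, from bottom half): 6 ← 18
So the card at position 13 came from original position 18.

18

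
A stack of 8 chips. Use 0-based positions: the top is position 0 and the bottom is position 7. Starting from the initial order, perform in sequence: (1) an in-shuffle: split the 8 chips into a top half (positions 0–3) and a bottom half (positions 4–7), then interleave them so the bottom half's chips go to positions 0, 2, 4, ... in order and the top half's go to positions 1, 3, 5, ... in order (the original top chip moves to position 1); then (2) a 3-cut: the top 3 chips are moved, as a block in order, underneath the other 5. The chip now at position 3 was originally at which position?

Undo the operations in reverse order, starting from position 3:
  undo op 2 (cut 3): 3 ← 6
  undo op 1 (in-shuffle, from bottom half): 6 ← 7
So the chip at position 3 came from original position 7.

7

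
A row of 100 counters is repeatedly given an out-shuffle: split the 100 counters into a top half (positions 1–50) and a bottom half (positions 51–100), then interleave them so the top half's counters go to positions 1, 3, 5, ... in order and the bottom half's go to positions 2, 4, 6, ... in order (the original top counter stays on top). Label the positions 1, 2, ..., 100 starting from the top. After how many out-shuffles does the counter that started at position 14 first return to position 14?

Follow position 14 under repeated out-shuffles:
14 → 27 → 53 → 6 → 11 → 21 → 41 → 81 → ... → 14 (length 30)
It first returns after 30 out-shuffles.

30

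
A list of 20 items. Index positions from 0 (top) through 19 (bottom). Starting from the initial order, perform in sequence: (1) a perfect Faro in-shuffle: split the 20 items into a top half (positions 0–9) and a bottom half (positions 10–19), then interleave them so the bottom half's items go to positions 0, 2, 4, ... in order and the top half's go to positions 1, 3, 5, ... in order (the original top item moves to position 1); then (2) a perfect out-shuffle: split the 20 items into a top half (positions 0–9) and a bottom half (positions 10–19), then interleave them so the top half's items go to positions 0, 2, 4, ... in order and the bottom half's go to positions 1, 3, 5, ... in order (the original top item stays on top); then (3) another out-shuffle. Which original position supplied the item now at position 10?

16

Undo the operations in reverse order, starting from position 10:
  undo op 3 (out-shuffle, from top half): 10 ← 5
  undo op 2 (out-shuffle, from bottom half): 5 ← 12
  undo op 1 (in-shuffle, from bottom half): 12 ← 16
So the item at position 10 came from original position 16.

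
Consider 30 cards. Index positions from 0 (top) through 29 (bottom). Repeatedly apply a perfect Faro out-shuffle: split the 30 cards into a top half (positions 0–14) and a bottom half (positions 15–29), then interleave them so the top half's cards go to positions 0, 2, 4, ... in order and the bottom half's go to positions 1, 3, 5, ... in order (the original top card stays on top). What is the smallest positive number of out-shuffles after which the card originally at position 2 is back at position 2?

28

Follow position 2 under repeated out-shuffles:
2 → 4 → 8 → 16 → 3 → 6 → 12 → 24 → ... → 2 (length 28)
It first returns after 28 out-shuffles.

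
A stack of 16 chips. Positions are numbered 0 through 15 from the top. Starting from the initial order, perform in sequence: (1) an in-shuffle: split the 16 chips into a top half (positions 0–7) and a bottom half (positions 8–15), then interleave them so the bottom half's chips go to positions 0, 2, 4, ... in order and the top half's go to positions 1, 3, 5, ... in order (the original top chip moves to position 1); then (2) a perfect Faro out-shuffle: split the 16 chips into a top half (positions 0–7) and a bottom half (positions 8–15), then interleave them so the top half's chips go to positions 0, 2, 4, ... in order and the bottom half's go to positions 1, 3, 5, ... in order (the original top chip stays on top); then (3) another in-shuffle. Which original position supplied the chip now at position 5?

0

Undo the operations in reverse order, starting from position 5:
  undo op 3 (in-shuffle, from top half): 5 ← 2
  undo op 2 (out-shuffle, from top half): 2 ← 1
  undo op 1 (in-shuffle, from top half): 1 ← 0
So the chip at position 5 came from original position 0.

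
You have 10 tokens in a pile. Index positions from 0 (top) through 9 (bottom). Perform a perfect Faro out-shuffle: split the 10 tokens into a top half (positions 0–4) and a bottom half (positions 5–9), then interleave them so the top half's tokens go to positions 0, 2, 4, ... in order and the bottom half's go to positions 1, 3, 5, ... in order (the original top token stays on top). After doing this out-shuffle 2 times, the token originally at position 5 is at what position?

2

Track the token's position through each out-shuffle:
5 → 1 → 2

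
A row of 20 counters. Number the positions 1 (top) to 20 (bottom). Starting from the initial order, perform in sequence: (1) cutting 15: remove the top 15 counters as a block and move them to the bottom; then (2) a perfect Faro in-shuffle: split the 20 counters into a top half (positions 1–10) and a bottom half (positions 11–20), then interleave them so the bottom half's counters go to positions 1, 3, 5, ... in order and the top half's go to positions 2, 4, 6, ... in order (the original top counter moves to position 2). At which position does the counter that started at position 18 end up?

6

Track the counter from position 18 forward through each operation:
  after op 1 (cut 15): 18 → 3
  after op 2 (in-shuffle): 3 → 6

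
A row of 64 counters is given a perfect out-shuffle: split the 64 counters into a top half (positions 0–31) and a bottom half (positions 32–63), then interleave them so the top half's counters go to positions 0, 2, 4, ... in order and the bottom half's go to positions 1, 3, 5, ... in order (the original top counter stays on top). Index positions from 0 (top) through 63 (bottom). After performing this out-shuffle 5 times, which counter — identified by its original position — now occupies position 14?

28

Work backwards from position 14, undoing one out-shuffle at a time:
14 ← 7 ← 35 ← 49 ← 56 ← 28
So the counter now at position 14 started at position 28.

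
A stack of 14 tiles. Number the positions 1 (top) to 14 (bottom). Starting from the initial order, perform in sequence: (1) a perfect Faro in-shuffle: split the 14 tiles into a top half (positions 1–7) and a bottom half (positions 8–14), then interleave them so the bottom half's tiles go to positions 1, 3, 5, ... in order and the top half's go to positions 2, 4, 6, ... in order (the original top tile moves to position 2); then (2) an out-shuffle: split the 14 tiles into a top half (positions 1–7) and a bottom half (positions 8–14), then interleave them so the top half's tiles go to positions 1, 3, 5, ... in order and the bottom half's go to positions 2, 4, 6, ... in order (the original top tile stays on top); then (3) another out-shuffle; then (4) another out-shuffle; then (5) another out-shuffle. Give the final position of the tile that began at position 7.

14

Track the tile from position 7 forward through each operation:
  after op 1 (in-shuffle): 7 → 14
  after op 2 (out-shuffle): 14 → 14
  after op 3 (out-shuffle): 14 → 14
  after op 4 (out-shuffle): 14 → 14
  after op 5 (out-shuffle): 14 → 14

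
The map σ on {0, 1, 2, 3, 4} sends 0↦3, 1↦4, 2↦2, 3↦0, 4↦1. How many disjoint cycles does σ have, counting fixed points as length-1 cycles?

Cycle decomposition: (0 3) (1 4) (2).
3 cycles.

3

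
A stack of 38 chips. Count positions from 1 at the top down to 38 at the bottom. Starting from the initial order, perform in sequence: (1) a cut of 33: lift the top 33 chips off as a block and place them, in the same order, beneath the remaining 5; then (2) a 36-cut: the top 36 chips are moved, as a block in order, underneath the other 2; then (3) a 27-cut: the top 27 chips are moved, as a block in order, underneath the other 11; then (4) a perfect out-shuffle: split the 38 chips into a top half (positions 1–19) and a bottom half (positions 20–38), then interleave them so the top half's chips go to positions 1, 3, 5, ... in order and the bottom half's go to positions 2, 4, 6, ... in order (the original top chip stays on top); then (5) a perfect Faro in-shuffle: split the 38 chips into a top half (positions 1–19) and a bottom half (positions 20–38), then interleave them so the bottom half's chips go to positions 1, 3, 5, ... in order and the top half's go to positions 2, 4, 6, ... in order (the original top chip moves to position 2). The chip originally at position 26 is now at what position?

Track the chip from position 26 forward through each operation:
  after op 1 (cut 33): 26 → 31
  after op 2 (cut 36): 31 → 33
  after op 3 (cut 27): 33 → 6
  after op 4 (out-shuffle): 6 → 11
  after op 5 (in-shuffle): 11 → 22

22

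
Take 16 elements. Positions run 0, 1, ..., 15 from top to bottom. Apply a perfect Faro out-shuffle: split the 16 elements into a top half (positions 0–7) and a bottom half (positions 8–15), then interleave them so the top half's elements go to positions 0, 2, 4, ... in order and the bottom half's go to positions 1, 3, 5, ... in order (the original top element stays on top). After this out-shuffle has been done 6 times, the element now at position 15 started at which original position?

Work backwards from position 15, undoing one out-shuffle at a time:
15 ← 15 ← 15 ← 15 ← 15 ← 15 ← 15
So the element now at position 15 started at position 15.

15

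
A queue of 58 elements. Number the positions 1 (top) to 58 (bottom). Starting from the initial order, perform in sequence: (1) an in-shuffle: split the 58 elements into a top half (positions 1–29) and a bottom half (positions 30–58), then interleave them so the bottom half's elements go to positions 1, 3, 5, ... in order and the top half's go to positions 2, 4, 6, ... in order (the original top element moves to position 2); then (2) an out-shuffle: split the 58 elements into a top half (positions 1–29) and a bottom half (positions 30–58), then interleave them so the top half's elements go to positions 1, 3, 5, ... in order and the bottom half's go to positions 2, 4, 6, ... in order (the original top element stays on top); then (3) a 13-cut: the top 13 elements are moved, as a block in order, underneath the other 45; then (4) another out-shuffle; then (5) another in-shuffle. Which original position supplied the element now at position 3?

Undo the operations in reverse order, starting from position 3:
  undo op 5 (in-shuffle, from bottom half): 3 ← 31
  undo op 4 (out-shuffle, from top half): 31 ← 16
  undo op 3 (cut 13): 16 ← 29
  undo op 2 (out-shuffle, from top half): 29 ← 15
  undo op 1 (in-shuffle, from bottom half): 15 ← 37
So the element at position 3 came from original position 37.

37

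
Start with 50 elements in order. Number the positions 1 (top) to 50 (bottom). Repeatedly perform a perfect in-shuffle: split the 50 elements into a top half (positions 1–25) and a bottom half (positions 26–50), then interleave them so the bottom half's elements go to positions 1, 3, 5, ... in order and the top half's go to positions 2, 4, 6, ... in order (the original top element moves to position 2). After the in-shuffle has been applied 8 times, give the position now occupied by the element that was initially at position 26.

Track the element's position through each in-shuffle:
26 → 1 → 2 → 4 → 8 → 16 → 32 → 13 → 26

26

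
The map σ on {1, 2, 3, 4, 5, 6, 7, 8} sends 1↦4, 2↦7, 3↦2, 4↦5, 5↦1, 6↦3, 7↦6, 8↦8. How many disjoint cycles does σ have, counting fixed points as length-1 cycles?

3

Cycle decomposition: (1 4 5) (2 7 6 3) (8).
3 cycles.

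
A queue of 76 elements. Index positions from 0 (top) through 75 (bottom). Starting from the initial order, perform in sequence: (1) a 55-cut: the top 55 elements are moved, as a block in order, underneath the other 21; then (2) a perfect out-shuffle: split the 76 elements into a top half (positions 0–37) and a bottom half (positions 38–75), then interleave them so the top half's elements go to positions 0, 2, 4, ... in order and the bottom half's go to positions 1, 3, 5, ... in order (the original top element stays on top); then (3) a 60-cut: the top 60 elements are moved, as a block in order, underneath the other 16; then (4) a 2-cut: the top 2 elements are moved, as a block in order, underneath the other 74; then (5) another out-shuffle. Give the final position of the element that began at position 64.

Track the element from position 64 forward through each operation:
  after op 1 (cut 55): 64 → 9
  after op 2 (out-shuffle): 9 → 18
  after op 3 (cut 60): 18 → 34
  after op 4 (cut 2): 34 → 32
  after op 5 (out-shuffle): 32 → 64

64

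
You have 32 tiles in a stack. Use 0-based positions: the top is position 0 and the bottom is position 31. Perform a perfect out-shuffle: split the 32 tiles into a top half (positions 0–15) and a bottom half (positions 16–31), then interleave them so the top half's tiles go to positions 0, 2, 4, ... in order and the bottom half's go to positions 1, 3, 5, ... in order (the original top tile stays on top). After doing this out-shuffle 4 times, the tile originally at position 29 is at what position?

30

Track the tile's position through each out-shuffle:
29 → 27 → 23 → 15 → 30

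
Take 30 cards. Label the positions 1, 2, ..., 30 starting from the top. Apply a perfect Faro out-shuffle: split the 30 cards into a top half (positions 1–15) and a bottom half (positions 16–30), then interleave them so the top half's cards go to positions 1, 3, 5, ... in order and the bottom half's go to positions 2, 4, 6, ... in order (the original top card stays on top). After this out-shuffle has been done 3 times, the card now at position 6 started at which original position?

27

Work backwards from position 6, undoing one out-shuffle at a time:
6 ← 18 ← 24 ← 27
So the card now at position 6 started at position 27.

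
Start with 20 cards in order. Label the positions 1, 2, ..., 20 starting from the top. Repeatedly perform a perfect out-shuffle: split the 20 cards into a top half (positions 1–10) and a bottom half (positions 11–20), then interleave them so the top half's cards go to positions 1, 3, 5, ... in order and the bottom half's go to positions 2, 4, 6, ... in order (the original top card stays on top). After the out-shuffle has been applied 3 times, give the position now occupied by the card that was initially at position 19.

12

Track the card's position through each out-shuffle:
19 → 18 → 16 → 12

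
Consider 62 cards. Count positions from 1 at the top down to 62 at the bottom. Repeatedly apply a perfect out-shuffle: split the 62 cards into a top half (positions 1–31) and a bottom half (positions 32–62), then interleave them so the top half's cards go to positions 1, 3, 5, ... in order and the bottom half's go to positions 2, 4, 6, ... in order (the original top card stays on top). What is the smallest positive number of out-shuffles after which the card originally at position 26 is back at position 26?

60

Follow position 26 under repeated out-shuffles:
26 → 51 → 40 → 18 → 35 → 8 → 15 → 29 → ... → 26 (length 60)
It first returns after 60 out-shuffles.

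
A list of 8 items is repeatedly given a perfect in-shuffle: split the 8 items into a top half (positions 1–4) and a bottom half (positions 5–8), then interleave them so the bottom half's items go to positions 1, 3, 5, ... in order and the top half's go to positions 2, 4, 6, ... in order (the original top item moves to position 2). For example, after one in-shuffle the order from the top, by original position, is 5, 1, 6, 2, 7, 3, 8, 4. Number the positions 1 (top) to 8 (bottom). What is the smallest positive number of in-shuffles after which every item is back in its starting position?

The in-shuffle permutes the 8 positions with cycle lengths [2, 6].
Every item is home exactly when every cycle has completed a whole number of laps, i.e. after lcm(2, 6) = 6 in-shuffles.

6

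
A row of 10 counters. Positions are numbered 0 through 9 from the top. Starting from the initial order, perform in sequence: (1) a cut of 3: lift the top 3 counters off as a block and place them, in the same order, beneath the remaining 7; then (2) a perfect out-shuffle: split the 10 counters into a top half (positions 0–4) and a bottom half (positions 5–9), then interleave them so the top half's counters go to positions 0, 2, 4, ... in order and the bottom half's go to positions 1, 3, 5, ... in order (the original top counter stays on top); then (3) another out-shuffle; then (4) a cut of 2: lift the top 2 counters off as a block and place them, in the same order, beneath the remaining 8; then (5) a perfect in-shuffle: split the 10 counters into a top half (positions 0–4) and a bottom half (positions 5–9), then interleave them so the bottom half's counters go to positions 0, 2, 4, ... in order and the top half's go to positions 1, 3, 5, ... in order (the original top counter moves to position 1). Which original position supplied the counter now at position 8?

0

Undo the operations in reverse order, starting from position 8:
  undo op 5 (in-shuffle, from bottom half): 8 ← 9
  undo op 4 (cut 2): 9 ← 1
  undo op 3 (out-shuffle, from bottom half): 1 ← 5
  undo op 2 (out-shuffle, from bottom half): 5 ← 7
  undo op 1 (cut 3): 7 ← 0
So the counter at position 8 came from original position 0.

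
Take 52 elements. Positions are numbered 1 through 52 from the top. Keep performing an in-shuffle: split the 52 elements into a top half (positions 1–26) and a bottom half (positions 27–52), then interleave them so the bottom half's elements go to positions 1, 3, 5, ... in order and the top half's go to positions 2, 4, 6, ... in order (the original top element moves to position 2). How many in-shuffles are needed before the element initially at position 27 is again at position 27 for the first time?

Follow position 27 under repeated in-shuffles:
27 → 1 → 2 → 4 → 8 → 16 → 32 → 11 → ... → 27 (length 52)
It first returns after 52 in-shuffles.

52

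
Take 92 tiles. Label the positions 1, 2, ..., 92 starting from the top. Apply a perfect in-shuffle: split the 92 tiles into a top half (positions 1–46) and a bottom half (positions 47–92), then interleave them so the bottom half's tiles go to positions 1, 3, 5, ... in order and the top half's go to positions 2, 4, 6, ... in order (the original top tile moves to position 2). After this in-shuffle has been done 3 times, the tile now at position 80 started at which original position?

Work backwards from position 80, undoing one in-shuffle at a time:
80 ← 40 ← 20 ← 10
So the tile now at position 80 started at position 10.

10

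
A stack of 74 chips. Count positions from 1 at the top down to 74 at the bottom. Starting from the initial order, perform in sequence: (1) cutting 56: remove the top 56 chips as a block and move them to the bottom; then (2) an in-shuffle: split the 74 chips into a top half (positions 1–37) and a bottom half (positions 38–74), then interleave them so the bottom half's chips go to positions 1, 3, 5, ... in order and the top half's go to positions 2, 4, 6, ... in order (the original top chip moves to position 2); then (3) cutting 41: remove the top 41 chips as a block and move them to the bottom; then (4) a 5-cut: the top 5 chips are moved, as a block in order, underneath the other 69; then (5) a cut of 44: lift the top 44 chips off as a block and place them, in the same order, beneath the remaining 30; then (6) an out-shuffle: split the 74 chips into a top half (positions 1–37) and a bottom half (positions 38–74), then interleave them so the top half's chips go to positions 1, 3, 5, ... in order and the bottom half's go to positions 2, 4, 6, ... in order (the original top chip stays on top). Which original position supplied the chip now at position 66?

Undo the operations in reverse order, starting from position 66:
  undo op 6 (out-shuffle, from bottom half): 66 ← 70
  undo op 5 (cut 44): 70 ← 40
  undo op 4 (cut 5): 40 ← 45
  undo op 3 (cut 41): 45 ← 12
  undo op 2 (in-shuffle, from top half): 12 ← 6
  undo op 1 (cut 56): 6 ← 62
So the chip at position 66 came from original position 62.

62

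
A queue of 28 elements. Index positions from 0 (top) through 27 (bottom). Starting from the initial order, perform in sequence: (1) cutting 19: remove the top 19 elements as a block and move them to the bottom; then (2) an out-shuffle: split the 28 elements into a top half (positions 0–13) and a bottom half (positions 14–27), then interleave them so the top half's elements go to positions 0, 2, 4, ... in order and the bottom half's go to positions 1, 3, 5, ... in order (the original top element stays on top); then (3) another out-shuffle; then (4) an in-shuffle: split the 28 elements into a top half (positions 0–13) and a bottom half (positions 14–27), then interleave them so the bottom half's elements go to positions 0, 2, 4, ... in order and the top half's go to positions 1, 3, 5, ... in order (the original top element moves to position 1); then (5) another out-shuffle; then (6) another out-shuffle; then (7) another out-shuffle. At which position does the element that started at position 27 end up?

7

Track the element from position 27 forward through each operation:
  after op 1 (cut 19): 27 → 8
  after op 2 (out-shuffle): 8 → 16
  after op 3 (out-shuffle): 16 → 5
  after op 4 (in-shuffle): 5 → 11
  after op 5 (out-shuffle): 11 → 22
  after op 6 (out-shuffle): 22 → 17
  after op 7 (out-shuffle): 17 → 7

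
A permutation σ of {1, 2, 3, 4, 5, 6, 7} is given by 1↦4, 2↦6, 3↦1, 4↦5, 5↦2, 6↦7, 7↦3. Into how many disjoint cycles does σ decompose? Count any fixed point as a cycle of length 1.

1

Cycle decomposition: (1 4 5 2 6 7 3).
1 cycle.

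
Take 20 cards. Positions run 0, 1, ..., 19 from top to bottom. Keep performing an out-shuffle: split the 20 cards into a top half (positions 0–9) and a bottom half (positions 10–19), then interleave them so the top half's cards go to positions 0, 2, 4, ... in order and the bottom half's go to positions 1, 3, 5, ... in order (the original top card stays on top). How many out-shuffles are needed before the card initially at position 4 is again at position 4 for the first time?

Follow position 4 under repeated out-shuffles:
4 → 8 → 16 → 13 → 7 → 14 → 9 → 18 → 17 → 15 → 11 → 3 → 6 → 12 → 5 → 10 → 1 → 2 → 4
It first returns after 18 out-shuffles.

18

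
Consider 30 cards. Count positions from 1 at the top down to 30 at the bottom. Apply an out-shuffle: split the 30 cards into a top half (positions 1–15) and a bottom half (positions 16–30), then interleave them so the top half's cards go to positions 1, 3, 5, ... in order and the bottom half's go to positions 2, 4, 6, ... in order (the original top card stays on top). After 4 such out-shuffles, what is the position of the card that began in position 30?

Position 30 is a fixed point of every out-shuffle, so the card never moves.

30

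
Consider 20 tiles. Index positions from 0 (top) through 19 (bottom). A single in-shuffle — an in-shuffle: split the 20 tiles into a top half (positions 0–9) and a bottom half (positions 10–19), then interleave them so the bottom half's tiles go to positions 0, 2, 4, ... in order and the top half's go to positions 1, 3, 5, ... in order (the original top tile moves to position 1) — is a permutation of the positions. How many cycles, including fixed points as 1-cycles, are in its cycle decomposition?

Trace each unvisited position around until it returns:
(0 1 3 7 15 10) (2 5 11) (4 9 19 18 16 12) (6 13) (8 17 14)
5 cycles in total.

5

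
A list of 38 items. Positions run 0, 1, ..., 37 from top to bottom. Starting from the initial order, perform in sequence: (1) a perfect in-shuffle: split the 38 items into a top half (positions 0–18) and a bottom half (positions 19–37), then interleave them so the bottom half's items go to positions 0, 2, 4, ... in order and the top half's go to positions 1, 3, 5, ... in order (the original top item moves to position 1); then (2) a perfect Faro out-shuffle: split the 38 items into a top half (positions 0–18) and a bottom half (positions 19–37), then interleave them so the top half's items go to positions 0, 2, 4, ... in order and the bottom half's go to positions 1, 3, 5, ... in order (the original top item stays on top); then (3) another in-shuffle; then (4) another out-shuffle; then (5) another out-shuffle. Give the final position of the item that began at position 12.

34

Track the item from position 12 forward through each operation:
  after op 1 (in-shuffle): 12 → 25
  after op 2 (out-shuffle): 25 → 13
  after op 3 (in-shuffle): 13 → 27
  after op 4 (out-shuffle): 27 → 17
  after op 5 (out-shuffle): 17 → 34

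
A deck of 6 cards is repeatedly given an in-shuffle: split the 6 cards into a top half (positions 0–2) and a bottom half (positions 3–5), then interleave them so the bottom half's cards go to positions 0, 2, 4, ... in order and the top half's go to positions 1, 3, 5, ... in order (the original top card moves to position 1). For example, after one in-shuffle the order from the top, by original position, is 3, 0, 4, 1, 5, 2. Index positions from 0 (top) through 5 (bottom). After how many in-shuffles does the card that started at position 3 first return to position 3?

Follow position 3 under repeated in-shuffles:
3 → 0 → 1 → 3
It first returns after 3 in-shuffles.

3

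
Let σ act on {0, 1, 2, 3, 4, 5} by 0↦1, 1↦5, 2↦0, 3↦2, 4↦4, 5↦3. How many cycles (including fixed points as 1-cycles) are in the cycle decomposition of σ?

Cycle decomposition: (0 1 5 3 2) (4).
2 cycles.

2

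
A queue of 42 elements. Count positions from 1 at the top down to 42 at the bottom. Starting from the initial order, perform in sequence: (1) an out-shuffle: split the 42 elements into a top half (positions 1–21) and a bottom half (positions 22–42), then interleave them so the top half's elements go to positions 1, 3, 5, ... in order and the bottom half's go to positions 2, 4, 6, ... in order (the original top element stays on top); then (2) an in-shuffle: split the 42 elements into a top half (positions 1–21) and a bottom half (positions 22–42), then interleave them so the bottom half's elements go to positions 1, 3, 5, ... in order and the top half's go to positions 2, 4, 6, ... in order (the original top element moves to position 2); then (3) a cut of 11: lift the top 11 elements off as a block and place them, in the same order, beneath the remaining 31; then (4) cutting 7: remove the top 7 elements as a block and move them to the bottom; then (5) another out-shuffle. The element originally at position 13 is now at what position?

20

Track the element from position 13 forward through each operation:
  after op 1 (out-shuffle): 13 → 25
  after op 2 (in-shuffle): 25 → 7
  after op 3 (cut 11): 7 → 38
  after op 4 (cut 7): 38 → 31
  after op 5 (out-shuffle): 31 → 20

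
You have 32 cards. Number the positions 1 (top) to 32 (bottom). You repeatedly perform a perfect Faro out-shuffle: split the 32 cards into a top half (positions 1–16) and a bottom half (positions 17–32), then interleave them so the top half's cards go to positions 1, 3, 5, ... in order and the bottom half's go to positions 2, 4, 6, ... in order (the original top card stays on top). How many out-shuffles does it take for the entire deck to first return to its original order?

5

The out-shuffle permutes the 32 positions with cycle lengths [1, 1, 5, 5, 5, 5, 5, 5].
Every card is home exactly when every cycle has completed a whole number of laps, i.e. after lcm(1, 5) = 5 out-shuffles.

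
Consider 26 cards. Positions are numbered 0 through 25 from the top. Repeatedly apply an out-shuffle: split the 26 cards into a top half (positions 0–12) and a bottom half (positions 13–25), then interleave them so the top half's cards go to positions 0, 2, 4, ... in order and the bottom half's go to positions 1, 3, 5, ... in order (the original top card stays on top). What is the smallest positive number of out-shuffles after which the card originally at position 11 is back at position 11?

20

Follow position 11 under repeated out-shuffles:
11 → 22 → 19 → 13 → 1 → 2 → 4 → 8 → 16 → 7 → 14 → 3 → 6 → 12 → 24 → 23 → 21 → 17 → 9 → 18 → 11
It first returns after 20 out-shuffles.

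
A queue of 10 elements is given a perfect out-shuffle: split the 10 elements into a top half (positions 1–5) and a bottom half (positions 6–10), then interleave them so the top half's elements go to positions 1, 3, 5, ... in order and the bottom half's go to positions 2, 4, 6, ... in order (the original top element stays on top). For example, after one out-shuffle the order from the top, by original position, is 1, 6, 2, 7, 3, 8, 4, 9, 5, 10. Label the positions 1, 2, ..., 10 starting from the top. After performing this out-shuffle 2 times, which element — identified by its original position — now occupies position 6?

Work backwards from position 6, undoing one out-shuffle at a time:
6 ← 8 ← 9
So the element now at position 6 started at position 9.

9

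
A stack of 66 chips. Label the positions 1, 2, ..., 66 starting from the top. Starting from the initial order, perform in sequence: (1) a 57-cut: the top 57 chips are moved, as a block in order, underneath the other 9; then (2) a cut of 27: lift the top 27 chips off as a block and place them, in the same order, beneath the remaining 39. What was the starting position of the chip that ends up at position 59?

Undo the operations in reverse order, starting from position 59:
  undo op 2 (cut 27): 59 ← 20
  undo op 1 (cut 57): 20 ← 11
So the chip at position 59 came from original position 11.

11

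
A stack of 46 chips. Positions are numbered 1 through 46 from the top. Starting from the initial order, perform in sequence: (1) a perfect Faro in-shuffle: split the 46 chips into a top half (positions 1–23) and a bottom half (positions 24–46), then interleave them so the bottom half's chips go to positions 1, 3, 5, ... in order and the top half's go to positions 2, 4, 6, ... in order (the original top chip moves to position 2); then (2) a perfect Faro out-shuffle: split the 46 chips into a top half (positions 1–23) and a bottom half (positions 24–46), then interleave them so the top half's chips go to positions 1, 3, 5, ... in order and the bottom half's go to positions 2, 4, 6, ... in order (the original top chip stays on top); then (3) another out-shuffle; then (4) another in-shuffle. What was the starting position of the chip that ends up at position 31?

Undo the operations in reverse order, starting from position 31:
  undo op 4 (in-shuffle, from bottom half): 31 ← 39
  undo op 3 (out-shuffle, from top half): 39 ← 20
  undo op 2 (out-shuffle, from bottom half): 20 ← 33
  undo op 1 (in-shuffle, from bottom half): 33 ← 40
So the chip at position 31 came from original position 40.

40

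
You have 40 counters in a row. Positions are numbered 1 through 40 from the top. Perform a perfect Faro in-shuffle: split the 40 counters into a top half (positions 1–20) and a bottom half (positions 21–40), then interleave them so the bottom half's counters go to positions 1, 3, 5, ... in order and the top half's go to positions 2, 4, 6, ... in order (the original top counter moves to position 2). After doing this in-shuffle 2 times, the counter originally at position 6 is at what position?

24

Track the counter's position through each in-shuffle:
6 → 12 → 24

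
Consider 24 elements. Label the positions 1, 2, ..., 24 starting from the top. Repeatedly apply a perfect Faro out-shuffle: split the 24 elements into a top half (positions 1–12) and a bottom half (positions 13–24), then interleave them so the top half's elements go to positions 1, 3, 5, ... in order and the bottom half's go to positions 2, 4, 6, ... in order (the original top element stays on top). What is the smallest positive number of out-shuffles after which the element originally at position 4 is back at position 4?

Follow position 4 under repeated out-shuffles:
4 → 7 → 13 → 2 → 3 → 5 → 9 → 17 → 10 → 19 → 14 → 4
It first returns after 11 out-shuffles.

11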